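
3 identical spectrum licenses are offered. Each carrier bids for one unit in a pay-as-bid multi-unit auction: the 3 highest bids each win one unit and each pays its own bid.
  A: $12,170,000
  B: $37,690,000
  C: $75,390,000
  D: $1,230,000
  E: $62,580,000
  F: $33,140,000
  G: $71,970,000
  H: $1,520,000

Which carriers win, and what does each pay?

Sorting: 75,390,000 (C), 71,970,000 (G), 62,580,000 (E), 37,690,000 (B), 33,140,000 (F), …
Winners (3 units): C, G, E.
Each winner pays its own bid: C $75,390,000, G $71,970,000, E $62,580,000.

C $75,390,000, G $71,970,000, E $62,580,000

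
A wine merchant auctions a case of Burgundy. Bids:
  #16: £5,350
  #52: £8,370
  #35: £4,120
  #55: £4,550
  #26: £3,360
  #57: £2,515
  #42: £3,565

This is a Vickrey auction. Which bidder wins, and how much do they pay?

#52 pays £5,350

Bids in order: 8,370 (#52) > 5,350 (#16) > 4,550 (#55) > 4,120 (#35) > 3,565 (#42) > 3,360 (#26) > …
#52 wins with the highest bid; price is set by the runner-up at £5,350.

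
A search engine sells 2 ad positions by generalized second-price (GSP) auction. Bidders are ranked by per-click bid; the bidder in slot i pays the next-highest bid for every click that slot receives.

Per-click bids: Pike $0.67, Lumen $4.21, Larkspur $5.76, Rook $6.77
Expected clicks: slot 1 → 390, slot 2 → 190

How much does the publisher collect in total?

Ranked by bid: $6.77 (Rook) > $5.76 (Larkspur) > $4.21 (Lumen) > …
Slot 1: Rook pays $5.76 × 390 = $2246.40
Slot 2: Larkspur pays $4.21 × 190 = $799.90
Total = $3046.30

Total revenue: $3046.30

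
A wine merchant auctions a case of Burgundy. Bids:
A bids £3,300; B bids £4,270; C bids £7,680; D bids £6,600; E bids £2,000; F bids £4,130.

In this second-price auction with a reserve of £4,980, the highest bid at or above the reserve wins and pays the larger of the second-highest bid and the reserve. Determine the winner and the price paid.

C pays £6,600

Bids in order: 7,680 (C) > 6,600 (D) > 4,270 (B) > 4,130 (F) > 3,300 (A) > 2,000 (E)
Highest eligible bid: C at £7,680.
max(second-highest £6,600, reserve £4,980) = £6,600; the reserve does not bind.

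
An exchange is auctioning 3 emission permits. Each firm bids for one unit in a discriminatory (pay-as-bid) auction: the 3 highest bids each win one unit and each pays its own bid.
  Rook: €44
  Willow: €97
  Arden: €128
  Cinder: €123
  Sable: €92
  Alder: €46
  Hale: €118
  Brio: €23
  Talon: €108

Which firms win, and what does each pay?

Arden €128, Cinder €123, Hale €118

Sorting: 128 (Arden), 123 (Cinder), 118 (Hale), 108 (Talon), 97 (Willow), …
The 3 highest are Arden, Cinder, Hale.
Each winner pays its own bid: Arden €128, Cinder €123, Hale €118.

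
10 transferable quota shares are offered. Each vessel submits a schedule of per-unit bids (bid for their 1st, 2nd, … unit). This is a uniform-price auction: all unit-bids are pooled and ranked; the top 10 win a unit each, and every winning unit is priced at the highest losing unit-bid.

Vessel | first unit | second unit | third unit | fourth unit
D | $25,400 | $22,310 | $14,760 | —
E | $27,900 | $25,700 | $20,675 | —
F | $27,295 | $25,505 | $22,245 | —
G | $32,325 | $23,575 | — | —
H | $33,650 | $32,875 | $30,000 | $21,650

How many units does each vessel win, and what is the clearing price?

D 1, E 2, F 2, G 2, H 3; clearing price $22,310

Pooled unit-bids ranked (top 10): 33,650 (H-1), 32,875 (H-2), 32,325 (G-1), 30,000 (H-3), 27,900 (E-1), 27,295 (F-1), 25,700 (E-2), 25,505 (F-2), 25,400 (D-1), 23,575 (G-2)
Highest rejected unit-bid = $22,310.
Allocation: D 1, E 2, F 2, G 2, H 3.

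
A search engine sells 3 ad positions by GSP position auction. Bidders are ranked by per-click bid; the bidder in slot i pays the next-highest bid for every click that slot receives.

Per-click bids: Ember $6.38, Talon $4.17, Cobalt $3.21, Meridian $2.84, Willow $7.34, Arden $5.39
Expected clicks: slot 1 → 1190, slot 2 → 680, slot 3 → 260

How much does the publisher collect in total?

Ranked by bid: $7.34 (Willow) > $6.38 (Ember) > $5.39 (Arden) > $4.17 (Talon) > …
Slot 1: Willow pays $6.38 × 1190 = $7592.20
Slot 2: Ember pays $5.39 × 680 = $3665.20
Slot 3: Arden pays $4.17 × 260 = $1084.20
Total = $12341.60

Total revenue: $12341.60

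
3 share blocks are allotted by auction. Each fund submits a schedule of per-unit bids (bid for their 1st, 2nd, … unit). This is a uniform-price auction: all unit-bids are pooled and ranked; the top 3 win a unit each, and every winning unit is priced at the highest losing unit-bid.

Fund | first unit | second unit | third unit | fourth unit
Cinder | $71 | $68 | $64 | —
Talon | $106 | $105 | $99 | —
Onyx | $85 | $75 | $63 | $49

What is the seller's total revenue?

Pooled unit-bids ranked (top 3): 106 (Talon-1), 105 (Talon-2), 99 (Talon-3)
First bid not allocated: $85.
Allocation: Talon 3. Every unit priced at $85.
Revenue = 3 × 85 = $255.

Total revenue: $255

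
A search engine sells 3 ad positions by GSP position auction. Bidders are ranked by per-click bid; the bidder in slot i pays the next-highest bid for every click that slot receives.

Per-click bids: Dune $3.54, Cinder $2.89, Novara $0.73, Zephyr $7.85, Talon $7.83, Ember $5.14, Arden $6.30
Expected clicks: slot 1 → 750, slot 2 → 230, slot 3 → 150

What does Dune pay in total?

Dune pays $0.00

Ranked by bid: $7.85 (Zephyr) > $7.83 (Talon) > $6.30 (Arden) > $5.14 (Ember) > …
Dune ranks below slot 3 → no slot, pays nothing.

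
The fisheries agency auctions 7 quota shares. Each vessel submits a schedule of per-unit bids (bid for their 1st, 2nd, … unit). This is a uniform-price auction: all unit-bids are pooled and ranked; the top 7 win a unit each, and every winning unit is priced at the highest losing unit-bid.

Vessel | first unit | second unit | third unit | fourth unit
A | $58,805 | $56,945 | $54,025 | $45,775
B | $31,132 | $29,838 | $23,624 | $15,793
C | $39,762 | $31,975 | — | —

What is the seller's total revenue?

Merging the schedules and taking the best 7: 58,805 (A-1), 56,945 (A-2), 54,025 (A-3), 45,775 (A-4), 39,762 (C-1), 31,975 (C-2), 31,132 (B-1)
The (k+1)-th unit-bid is $29,838.
Allocation: A 4, B 1, C 2. Every unit priced at $29,838.
Revenue = 7 × 29,838 = $208,866.

Total revenue: $208,866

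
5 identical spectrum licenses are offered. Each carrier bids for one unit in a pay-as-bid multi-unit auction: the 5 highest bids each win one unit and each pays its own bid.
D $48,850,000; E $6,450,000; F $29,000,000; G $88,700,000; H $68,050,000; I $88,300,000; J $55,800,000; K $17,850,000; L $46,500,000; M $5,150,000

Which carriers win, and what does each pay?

G $88,700,000, I $88,300,000, H $68,050,000, J $55,800,000, D $48,850,000

Ordering the bids: 88,700,000 (G), 88,300,000 (I), 68,050,000 (H), 55,800,000 (J), 48,850,000 (D), 46,500,000 (L), 29,000,000 (F), …
Top 5: G, I, H, J, D.
Each winner pays its own bid: G $88,700,000, I $88,300,000, H $68,050,000, J $55,800,000, D $48,850,000.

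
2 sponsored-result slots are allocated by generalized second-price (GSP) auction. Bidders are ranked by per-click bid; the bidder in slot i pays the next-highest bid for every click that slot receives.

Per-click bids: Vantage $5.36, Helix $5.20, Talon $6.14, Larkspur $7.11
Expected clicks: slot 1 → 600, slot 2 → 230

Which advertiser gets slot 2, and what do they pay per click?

Per-click bids in order: $7.11 (Larkspur) > $6.14 (Talon) > $5.36 (Vantage) > …
Slot 2 goes to the second-ranked bidder, Talon, who pays the next bid down: $5.36/click.

Talon; $5.36 per click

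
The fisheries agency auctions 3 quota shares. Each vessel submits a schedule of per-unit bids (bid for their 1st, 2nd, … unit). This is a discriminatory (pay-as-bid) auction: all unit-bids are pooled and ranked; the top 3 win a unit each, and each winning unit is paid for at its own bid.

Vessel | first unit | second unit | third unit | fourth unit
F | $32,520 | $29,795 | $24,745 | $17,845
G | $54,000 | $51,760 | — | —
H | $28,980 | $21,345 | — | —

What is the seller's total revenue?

Merging the schedules and taking the best 3: 54,000 (G-1), 51,760 (G-2), 32,520 (F-1)
Next rejected bid: $29,795 (not a price — pay-as-bid).
Each winning unit pays its own bid.
Revenue = 54,000 + 51,760 + 32,520 = $138,280.

Total revenue: $138,280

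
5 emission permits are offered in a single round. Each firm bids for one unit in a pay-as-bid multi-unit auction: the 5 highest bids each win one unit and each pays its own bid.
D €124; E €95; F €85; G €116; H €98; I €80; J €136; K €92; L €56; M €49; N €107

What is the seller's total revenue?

Total revenue: €581

Bids ranked high→low: 136 (J), 124 (D), 116 (G), 107 (N), 98 (H), 95 (E), 92 (K), …
Winners (5 units): J, D, G, N, H.
Total revenue = 136 + 124 + 116 + 107 + 98 = €581.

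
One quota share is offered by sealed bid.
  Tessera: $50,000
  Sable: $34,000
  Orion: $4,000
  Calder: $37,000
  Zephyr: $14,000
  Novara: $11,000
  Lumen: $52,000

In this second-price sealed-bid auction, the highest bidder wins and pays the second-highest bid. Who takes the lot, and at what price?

Bids ranked: 52,000 (Lumen) > 50,000 (Tessera) > 37,000 (Calder) > 34,000 (Sable) > 14,000 (Zephyr) > 11,000 (Novara) > …
Lumen wins with the highest bid; price is set by the runner-up at $50,000.

Lumen pays $50,000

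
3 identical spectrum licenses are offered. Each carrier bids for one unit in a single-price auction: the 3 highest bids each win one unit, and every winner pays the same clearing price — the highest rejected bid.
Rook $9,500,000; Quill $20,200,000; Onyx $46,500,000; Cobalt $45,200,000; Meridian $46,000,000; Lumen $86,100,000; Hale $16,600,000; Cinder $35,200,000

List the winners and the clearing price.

Bids ranked high→low: 86,100,000 (Lumen), 46,500,000 (Onyx), 46,000,000 (Meridian), 45,200,000 (Cobalt), 35,200,000 (Cinder), …
Top 3: Lumen, Onyx, Meridian.
Clearing price = highest rejected bid = $45,200,000.

Lumen, Onyx, Meridian; each pays $45,200,000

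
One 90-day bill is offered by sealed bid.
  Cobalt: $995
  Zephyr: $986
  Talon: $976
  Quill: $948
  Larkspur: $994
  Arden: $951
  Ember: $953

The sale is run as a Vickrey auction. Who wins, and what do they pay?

Bids in order: 995 (Cobalt) > 994 (Larkspur) > 986 (Zephyr) > 976 (Talon) > 953 (Ember) > 951 (Arden) > …
Second-price: Cobalt pays Larkspur's bid of $994.

Cobalt pays $994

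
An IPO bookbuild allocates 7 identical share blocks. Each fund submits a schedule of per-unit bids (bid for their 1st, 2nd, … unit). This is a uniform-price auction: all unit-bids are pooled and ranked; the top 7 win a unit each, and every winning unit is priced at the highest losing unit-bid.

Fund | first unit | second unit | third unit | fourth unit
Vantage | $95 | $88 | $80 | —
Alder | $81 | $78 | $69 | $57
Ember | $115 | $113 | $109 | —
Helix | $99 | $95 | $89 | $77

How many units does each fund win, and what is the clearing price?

Merging the schedules and taking the best 7: 115 (Ember-1), 113 (Ember-2), 109 (Ember-3), 99 (Helix-1), 95 (Vantage-1), 95 (Helix-2), 89 (Helix-3)
First bid not allocated: $88.
Allocation: Ember 3, Helix 3, Vantage 1.

Ember 3, Helix 3, Vantage 1; clearing price $88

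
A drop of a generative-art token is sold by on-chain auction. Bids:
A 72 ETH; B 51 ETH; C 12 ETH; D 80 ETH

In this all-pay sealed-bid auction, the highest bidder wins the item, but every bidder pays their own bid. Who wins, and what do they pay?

Bids ranked: 80 (D) > 72 (A) > 51 (B) > 12 (C)
D is highest and takes the item; every bidder forfeits their bid.

D pays 80 ETH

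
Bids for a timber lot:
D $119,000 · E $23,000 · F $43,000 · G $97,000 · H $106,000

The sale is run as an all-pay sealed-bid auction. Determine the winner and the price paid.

D pays $119,000

Bids in order: 119,000 (D) > 106,000 (H) > 97,000 (G) > 43,000 (F) > 23,000 (E)
D wins with the top bid; all bids are sunk regardless.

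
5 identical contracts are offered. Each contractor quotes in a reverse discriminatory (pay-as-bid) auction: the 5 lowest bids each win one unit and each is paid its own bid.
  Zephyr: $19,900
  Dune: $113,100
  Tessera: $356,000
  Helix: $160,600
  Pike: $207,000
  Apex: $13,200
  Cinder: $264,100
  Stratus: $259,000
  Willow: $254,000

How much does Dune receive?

Dune is paid $113,100

Ordering the bids: 13,200 (Apex), 19,900 (Zephyr), 113,100 (Dune), 160,600 (Helix), 207,000 (Pike), 254,000 (Willow), 259,000 (Stratus), …
The 5 lowest are Apex, Zephyr, Dune, Helix, Pike.
Dune wins → own bid $113,100.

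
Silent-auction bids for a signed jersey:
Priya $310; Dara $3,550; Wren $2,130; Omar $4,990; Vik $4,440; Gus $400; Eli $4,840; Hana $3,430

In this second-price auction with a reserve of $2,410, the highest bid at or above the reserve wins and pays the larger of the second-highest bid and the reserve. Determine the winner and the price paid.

Omar pays $4,840

Second-price auction with a reserve of $2,410: the highest bid at or above the reserve wins and pays the larger of the second-highest bid and the reserve.
Bids in order: 4,990 (Omar) > 4,840 (Eli) > 4,440 (Vik) > 3,550 (Dara) > 3,430 (Hana) > 2,130 (Wren) > …
Omar has the top bid at or above the reserve ($4,990).
max(second-highest $4,840, reserve $2,410) = $4,840; the reserve does not bind.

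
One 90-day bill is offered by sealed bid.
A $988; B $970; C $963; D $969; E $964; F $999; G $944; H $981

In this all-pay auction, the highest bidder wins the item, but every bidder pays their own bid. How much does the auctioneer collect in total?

Rule: the highest bidder wins the item, but every bidder pays their own bid.
Bids in order: 999 (F) > 988 (A) > 981 (H) > 970 (B) > 969 (D) > 964 (E) > …
F wins with the top bid; all bids are sunk regardless.
Every bidder forfeits their bid regardless of winning.
Revenue = 988 + 970 + 963 + 969 + 964 + 999 + 944 + 981 = $7,778.

Total revenue: $7,778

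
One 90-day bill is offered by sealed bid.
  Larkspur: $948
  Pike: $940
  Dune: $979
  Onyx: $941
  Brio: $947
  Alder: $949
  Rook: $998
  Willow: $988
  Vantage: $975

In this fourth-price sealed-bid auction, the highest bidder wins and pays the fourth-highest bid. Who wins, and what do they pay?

Rook pays $975

Bids ranked: 998 (Rook) > 988 (Willow) > 979 (Dune) > 975 (Vantage) > 949 (Alder) > 948 (Larkspur) > …
Rook wins; payment is bid #4 in the ranking = $975.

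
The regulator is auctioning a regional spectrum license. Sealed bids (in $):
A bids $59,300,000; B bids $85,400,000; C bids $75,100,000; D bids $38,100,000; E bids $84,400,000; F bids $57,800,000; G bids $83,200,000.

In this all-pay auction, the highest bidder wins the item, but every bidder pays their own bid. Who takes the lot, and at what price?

Bids ranked: 85,400,000 (B) > 84,400,000 (E) > 83,200,000 (G) > 75,100,000 (C) > 59,300,000 (A) > 57,800,000 (F) > …
B is highest and takes the item; every bidder forfeits their bid.

B pays $85,400,000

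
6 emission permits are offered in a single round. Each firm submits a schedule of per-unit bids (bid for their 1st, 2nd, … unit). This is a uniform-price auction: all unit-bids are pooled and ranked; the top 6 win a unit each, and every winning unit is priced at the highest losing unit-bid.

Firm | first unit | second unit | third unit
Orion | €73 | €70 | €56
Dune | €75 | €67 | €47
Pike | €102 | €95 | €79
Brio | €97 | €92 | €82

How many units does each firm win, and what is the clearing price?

Pooled unit-bids ranked (top 6): 102 (Pike-1), 97 (Brio-1), 95 (Pike-2), 92 (Brio-2), 82 (Brio-3), 79 (Pike-3)
The (k+1)-th unit-bid is €75.
Allocation: Brio 3, Pike 3.

Brio 3, Pike 3; clearing price €75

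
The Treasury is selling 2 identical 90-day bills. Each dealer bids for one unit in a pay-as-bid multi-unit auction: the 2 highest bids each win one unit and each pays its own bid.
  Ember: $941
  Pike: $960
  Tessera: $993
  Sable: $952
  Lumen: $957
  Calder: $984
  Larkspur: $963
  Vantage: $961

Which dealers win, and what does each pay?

Tessera $993, Calder $984

Bids ranked high→low: 993 (Tessera), 984 (Calder), 963 (Larkspur), 961 (Vantage), …
Top 2: Tessera, Calder.
Each winner pays its own bid: Tessera $993, Calder $984.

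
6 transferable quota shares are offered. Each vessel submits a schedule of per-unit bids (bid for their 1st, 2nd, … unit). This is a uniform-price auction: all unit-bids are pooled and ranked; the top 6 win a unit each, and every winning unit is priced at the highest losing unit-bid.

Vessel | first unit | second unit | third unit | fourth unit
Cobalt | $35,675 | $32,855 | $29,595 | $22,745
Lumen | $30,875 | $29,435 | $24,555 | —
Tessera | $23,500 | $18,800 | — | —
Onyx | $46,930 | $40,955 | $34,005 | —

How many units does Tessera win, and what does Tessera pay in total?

Pooled unit-bids ranked (top 6): 46,930 (Onyx-1), 40,955 (Onyx-2), 35,675 (Cobalt-1), 34,005 (Onyx-3), 32,855 (Cobalt-2), 30,875 (Lumen-1)
The (k+1)-th unit-bid is $29,595.
Tessera wins 0 unit(s) at $29,595 each.

Tessera: 0 units, pays $0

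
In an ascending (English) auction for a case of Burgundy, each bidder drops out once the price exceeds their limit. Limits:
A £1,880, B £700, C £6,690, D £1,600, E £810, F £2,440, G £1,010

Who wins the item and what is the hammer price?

Sorting limits: 6,690 (C) > 2,440 (F) > 1,880 (A) > 1,600 (D) > 1,010 (G) > 810 (E) > …
Once the price passes £2,440, only C is left; the hammer falls at F's limit of £2,440.

C wins at £2,440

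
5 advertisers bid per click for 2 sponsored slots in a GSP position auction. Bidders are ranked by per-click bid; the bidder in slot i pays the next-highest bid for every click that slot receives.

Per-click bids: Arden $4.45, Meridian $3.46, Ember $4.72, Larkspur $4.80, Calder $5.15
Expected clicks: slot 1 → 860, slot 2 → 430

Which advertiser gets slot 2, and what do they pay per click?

Ranked by bid: $5.15 (Calder) > $4.80 (Larkspur) > $4.72 (Ember) > …
Slot 2 goes to the second-ranked bidder, Larkspur, who pays the next bid down: $4.72/click.

Larkspur; $4.72 per click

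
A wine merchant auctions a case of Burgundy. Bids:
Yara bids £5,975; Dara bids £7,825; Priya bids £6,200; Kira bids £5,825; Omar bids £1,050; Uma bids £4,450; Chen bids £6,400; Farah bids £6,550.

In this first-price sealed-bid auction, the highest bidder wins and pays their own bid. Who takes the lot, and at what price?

Dara pays £7,825

Sorting bids: 7,825 (Dara) > 6,550 (Farah) > 6,400 (Chen) > 6,200 (Priya) > 5,975 (Yara) > 5,825 (Kira) > …
First-price: Dara pays what they bid, £7,825.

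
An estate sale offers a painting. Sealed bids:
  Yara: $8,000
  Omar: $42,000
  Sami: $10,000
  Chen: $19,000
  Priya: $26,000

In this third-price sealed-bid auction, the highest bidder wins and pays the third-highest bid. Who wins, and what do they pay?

Omar pays $19,000

Third-price sealed-bid auction: the highest bidder wins and pays the third-highest bid.
Sorting bids: 42,000 (Omar) > 26,000 (Priya) > 19,000 (Chen) > 10,000 (Sami) > 8,000 (Yara)
Omar is highest; pays the third-highest bid, $19,000.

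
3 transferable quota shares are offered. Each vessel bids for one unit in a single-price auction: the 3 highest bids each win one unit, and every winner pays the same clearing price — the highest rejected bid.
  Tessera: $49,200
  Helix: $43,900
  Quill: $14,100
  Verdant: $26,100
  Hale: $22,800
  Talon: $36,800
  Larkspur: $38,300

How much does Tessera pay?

Tessera pays $36,800

Bids ranked high→low: 49,200 (Tessera), 43,900 (Helix), 38,300 (Larkspur), 36,800 (Talon), 26,100 (Verdant), …
The 3 highest are Tessera, Helix, Larkspur.
Clearing price = highest rejected bid = $36,800.
Tessera wins → pays $36,800.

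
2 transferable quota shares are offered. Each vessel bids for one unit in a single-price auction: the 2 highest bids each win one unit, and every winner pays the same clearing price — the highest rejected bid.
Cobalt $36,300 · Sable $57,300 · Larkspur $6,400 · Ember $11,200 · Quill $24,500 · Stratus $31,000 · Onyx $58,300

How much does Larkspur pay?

Sorting: 58,300 (Onyx), 57,300 (Sable), 36,300 (Cobalt), 31,000 (Stratus), …
Top 2: Onyx, Sable.
Clearing price = highest rejected bid = $36,300.
Larkspur does not win → pays $0.

Larkspur pays $0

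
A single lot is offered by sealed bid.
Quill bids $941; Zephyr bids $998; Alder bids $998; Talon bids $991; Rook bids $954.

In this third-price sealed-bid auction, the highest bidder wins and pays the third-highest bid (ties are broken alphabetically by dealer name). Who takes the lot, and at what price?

Bids in order: 998 (Alder) > 998 (Zephyr) > 991 (Talon) > 954 (Rook) > 941 (Quill)
Alder and Zephyr tie at $998; tie-break gives it to Alder.
Alder is highest; pays the third-highest bid, $991.

Alder pays $991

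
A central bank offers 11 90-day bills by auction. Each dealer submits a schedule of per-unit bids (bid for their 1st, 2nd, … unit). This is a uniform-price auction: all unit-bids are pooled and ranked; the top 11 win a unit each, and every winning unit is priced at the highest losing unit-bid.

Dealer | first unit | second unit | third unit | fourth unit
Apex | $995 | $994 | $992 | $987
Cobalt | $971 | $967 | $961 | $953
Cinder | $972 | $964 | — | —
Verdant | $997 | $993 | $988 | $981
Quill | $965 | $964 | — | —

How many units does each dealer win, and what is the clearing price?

Apex 4, Cinder 1, Cobalt 2, Verdant 4; clearing price $965

All unit-bids, highest first — top 11: 997 (Verdant-1), 995 (Apex-1), 994 (Apex-2), 993 (Verdant-2), 992 (Apex-3), 988 (Verdant-3), 987 (Apex-4), 981 (Verdant-4), 972 (Cinder-1), 971 (Cobalt-1), 967 (Cobalt-2)
Highest rejected unit-bid = $965.
Allocation: Apex 4, Cinder 1, Cobalt 2, Verdant 4.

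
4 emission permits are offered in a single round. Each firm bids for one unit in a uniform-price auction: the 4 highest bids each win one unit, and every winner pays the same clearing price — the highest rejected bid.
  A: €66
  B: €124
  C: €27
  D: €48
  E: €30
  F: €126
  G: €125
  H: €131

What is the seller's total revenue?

Sorting: 131 (H), 126 (F), 125 (G), 124 (B), 66 (A), 48 (D), …
Winners (4 units): H, F, G, B.
First losing bid is A's €66, which sets the uniform price.
Total revenue = 4 × €66 = €264.

Total revenue: €264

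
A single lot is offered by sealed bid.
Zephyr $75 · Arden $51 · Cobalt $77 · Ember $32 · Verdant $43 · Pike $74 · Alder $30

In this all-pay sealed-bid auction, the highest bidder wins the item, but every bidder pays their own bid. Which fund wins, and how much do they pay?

Cobalt pays $77

Bids in order: 77 (Cobalt) > 75 (Zephyr) > 74 (Pike) > 51 (Arden) > 43 (Verdant) > 32 (Ember) > …
Cobalt is highest and takes the item; every bidder forfeits their bid.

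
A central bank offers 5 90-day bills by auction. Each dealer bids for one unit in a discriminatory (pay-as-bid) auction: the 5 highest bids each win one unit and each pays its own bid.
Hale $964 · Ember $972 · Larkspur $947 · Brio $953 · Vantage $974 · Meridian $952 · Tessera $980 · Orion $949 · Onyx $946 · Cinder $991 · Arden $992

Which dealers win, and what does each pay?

Arden $992, Cinder $991, Tessera $980, Vantage $974, Ember $972

Ordering the bids: 992 (Arden), 991 (Cinder), 980 (Tessera), 974 (Vantage), 972 (Ember), 964 (Hale), 953 (Brio), …
Top 5: Arden, Cinder, Tessera, Vantage, Ember.
Each winner pays its own bid: Arden $992, Cinder $991, Tessera $980, Vantage $974, Ember $972.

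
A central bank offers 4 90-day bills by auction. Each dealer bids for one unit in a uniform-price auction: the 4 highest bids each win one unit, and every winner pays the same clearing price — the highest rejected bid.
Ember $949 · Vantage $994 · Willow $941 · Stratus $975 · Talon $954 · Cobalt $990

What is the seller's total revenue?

Total revenue: $3,796

Bids ranked high→low: 994 (Vantage), 990 (Cobalt), 975 (Stratus), 954 (Talon), 949 (Ember), 941 (Willow)
Top 4: Vantage, Cobalt, Stratus, Talon.
Clearing price = highest rejected bid = $949.
Total revenue = 4 × $949 = $3,796.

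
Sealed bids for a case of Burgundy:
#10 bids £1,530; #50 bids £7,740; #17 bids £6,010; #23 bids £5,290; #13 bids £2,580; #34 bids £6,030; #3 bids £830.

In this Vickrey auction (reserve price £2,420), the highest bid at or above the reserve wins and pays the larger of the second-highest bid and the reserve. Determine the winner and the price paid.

#50 pays £6,030

Bids in order: 7,740 (#50) > 6,030 (#34) > 6,010 (#17) > 5,290 (#23) > 2,580 (#13) > 1,530 (#10) > …
Highest eligible bid: #50 at £7,740.
Second-highest bid £6,030 exceeds the reserve £2,420 → payment £6,030.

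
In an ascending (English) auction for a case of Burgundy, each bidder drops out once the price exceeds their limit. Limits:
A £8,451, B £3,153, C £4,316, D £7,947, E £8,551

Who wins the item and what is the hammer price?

E wins at £8,451

Sorting limits: 8,551 (E) > 8,451 (A) > 7,947 (D) > 4,316 (C) > 3,153 (B)
Bidding ends when A exits at £8,451; E takes it.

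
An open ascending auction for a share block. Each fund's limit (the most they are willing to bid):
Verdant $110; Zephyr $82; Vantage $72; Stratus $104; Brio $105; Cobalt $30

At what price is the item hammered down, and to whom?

Verdant wins at $105

Rule: the price rises until one bidder remains; the winner pays the price at which the last rival dropped out.
Limits ranked: 110 (Verdant) > 105 (Brio) > 104 (Stratus) > 82 (Zephyr) > 72 (Vantage) > 30 (Cobalt)
Brio is the last rival to drop out, at $105; Verdant remains and wins at that price.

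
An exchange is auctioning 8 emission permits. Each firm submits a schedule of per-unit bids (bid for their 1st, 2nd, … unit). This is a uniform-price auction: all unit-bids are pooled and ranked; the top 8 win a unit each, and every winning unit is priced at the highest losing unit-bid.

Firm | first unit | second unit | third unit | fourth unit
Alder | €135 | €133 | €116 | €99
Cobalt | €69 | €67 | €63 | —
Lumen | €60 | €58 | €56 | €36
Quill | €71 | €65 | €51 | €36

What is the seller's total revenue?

Merging the schedules and taking the best 8: 135 (Alder-1), 133 (Alder-2), 116 (Alder-3), 99 (Alder-4), 71 (Quill-1), 69 (Cobalt-1), 67 (Cobalt-2), 65 (Quill-2)
Highest rejected unit-bid = €63.
Allocation: Alder 4, Cobalt 2, Quill 2. Every unit priced at €63.
Revenue = 8 × 63 = €504.

Total revenue: €504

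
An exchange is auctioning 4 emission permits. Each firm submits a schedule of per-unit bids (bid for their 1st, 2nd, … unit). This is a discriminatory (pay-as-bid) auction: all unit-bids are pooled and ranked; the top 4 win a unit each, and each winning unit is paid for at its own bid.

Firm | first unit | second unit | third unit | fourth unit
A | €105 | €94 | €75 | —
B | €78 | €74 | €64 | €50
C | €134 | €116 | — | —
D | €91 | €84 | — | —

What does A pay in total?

A pays €199

All unit-bids, highest first — top 4: 134 (C-1), 116 (C-2), 105 (A-1), 94 (A-2)
Next rejected bid: €91 (not a price — pay-as-bid).
A's winning unit-bids: 105 + 94 = €199.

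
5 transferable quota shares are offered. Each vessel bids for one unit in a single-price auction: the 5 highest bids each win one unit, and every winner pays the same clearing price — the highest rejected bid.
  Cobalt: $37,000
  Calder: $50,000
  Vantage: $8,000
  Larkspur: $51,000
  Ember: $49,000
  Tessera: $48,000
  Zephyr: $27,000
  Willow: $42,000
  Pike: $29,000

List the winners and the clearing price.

Larkspur, Calder, Ember, Tessera, Willow; each pays $37,000

Ordering the bids: 51,000 (Larkspur), 50,000 (Calder), 49,000 (Ember), 48,000 (Tessera), 42,000 (Willow), 37,000 (Cobalt), 29,000 (Pike), …
The 5 highest are Larkspur, Calder, Ember, Tessera, Willow.
Highest unsuccessful bid: $37,000 → clearing price.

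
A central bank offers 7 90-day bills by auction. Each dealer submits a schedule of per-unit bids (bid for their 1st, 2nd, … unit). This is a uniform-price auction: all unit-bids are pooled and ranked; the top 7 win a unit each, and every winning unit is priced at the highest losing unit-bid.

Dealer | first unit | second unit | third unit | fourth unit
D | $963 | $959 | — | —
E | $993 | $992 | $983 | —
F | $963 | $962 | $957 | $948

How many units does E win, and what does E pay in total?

E: 3 units, pays $2,871

All unit-bids, highest first — top 7: 993 (E-1), 992 (E-2), 983 (E-3), 963 (D-1), 963 (F-1), 962 (F-2), 959 (D-2)
Highest rejected unit-bid = $957.
E wins 3 unit(s) at $957 each.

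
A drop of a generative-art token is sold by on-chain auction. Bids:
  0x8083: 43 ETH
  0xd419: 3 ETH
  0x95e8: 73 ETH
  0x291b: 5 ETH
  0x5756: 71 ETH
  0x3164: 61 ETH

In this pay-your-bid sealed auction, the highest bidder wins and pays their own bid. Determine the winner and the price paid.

Pay-your-bid sealed auction: the highest bidder wins and pays their own bid.
Sorting bids: 73 (0x95e8) > 71 (0x5756) > 61 (0x3164) > 43 (0x8083) > 5 (0x291b) > 3 (0xd419)
0x95e8 is highest → pays own bid, 73 ETH.

0x95e8 pays 73 ETH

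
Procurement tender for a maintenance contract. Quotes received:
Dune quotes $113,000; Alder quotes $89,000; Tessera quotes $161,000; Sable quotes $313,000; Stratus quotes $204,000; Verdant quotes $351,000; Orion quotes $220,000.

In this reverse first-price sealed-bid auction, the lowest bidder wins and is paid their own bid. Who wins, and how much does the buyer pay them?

Sorting bids: 89,000 (Alder) < 113,000 (Dune) < 161,000 (Tessera) < 204,000 (Stratus) < 220,000 (Orion) < 313,000 (Sable) < …
Alder has the lowest bid and is paid exactly that: $89,000.

Alder is paid $89,000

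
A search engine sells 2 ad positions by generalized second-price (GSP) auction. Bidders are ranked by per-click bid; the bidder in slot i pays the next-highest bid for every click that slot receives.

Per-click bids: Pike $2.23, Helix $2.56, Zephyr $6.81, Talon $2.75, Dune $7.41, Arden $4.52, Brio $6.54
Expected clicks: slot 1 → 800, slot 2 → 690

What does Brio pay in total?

Brio pays $0.00

Sorting advertisers: $7.41 (Dune) > $6.81 (Zephyr) > $6.54 (Brio) > …
Brio ranks below slot 2 → no slot, pays nothing.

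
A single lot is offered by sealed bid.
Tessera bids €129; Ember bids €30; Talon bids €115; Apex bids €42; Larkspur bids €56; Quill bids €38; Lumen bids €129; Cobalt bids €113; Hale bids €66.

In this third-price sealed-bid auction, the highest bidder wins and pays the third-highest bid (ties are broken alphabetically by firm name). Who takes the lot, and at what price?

Rule: the highest bidder wins and pays the third-highest bid.
Sorting bids: 129 (Lumen) > 129 (Tessera) > 115 (Talon) > 113 (Cobalt) > 66 (Hale) > 56 (Larkspur) > …
Lumen and Tessera tie at €129; tie-break gives it to Lumen.
Lumen is highest; pays the third-highest bid, €115.

Lumen pays €115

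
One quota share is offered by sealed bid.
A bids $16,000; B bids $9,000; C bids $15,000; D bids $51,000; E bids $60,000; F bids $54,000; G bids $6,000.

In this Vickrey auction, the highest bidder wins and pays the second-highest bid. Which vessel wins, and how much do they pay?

E pays $54,000

Rule: the highest bidder wins and pays the second-highest bid.
Bids in order: 60,000 (E) > 54,000 (F) > 51,000 (D) > 16,000 (A) > 15,000 (C) > 9,000 (B) > …
E wins with the highest bid; price is set by the runner-up at $54,000.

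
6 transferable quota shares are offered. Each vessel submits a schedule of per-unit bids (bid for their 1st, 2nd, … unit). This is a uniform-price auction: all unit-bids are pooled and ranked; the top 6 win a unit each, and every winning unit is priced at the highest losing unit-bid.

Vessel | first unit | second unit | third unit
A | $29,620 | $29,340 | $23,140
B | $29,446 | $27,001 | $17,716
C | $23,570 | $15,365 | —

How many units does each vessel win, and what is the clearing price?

A 3, B 2, C 1; clearing price $17,716

Merging the schedules and taking the best 6: 29,620 (A-1), 29,446 (B-1), 29,340 (A-2), 27,001 (B-2), 23,570 (C-1), 23,140 (A-3)
Highest rejected unit-bid = $17,716.
Allocation: A 3, B 2, C 1.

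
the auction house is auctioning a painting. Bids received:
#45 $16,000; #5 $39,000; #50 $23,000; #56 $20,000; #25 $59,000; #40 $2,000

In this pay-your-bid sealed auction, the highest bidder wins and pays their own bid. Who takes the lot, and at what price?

Bids in order: 59,000 (#25) > 39,000 (#5) > 23,000 (#50) > 20,000 (#56) > 16,000 (#45) > 2,000 (#40)
#25 is highest → pays own bid, $59,000.

#25 pays $59,000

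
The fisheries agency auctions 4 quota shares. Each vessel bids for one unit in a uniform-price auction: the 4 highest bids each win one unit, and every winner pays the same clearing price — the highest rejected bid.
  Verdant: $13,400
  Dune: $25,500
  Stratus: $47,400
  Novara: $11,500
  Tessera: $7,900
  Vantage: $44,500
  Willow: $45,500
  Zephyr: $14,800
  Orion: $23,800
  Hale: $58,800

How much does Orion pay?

Orion pays $0

Ordering the bids: 58,800 (Hale), 47,400 (Stratus), 45,500 (Willow), 44,500 (Vantage), 25,500 (Dune), 23,800 (Orion), …
Winners (4 units): Hale, Stratus, Willow, Vantage.
First losing bid is Dune's $25,500, which sets the uniform price.
Orion does not win → pays $0.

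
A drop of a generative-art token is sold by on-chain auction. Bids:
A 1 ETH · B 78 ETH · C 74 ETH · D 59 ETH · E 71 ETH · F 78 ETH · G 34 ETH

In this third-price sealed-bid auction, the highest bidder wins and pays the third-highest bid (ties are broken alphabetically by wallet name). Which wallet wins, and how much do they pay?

B pays 74 ETH

Bids in order: 78 (B) > 78 (F) > 74 (C) > 71 (E) > 59 (D) > 34 (G) > …
Tie at 78 ETH → B wins by tie-break.
B wins; payment is bid #3 in the ranking = 74 ETH.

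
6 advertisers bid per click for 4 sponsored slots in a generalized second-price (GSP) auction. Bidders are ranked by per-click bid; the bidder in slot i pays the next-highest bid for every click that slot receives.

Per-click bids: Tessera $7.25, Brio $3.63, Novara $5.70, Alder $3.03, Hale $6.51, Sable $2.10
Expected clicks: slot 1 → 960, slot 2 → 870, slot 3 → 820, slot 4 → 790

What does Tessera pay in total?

Tessera pays $6249.60

Ranked by bid: $7.25 (Tessera) > $6.51 (Hale) > $5.70 (Novara) > $3.63 (Brio) > $3.03 (Alder) > …
Tessera holds slot 1 → pays next bid $6.51 × 960 clicks = $6249.60.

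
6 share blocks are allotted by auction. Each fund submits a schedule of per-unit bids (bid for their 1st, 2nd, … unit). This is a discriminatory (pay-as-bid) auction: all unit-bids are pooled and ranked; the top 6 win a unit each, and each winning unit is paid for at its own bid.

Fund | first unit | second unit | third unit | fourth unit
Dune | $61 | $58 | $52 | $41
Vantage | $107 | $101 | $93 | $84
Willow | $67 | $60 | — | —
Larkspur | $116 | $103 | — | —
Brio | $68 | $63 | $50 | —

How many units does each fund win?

Merging the schedules and taking the best 6: 116 (Larkspur-1), 107 (Vantage-1), 103 (Larkspur-2), 101 (Vantage-2), 93 (Vantage-3), 84 (Vantage-4)
Next rejected bid: $68 (not a price — pay-as-bid).
Allocation: Larkspur 2, Vantage 4.

Larkspur 2, Vantage 4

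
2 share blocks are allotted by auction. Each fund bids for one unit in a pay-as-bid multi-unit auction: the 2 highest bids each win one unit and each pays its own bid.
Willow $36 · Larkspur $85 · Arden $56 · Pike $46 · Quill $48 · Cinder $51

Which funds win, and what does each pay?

Ordering the bids: 85 (Larkspur), 56 (Arden), 51 (Cinder), 48 (Quill), …
The 2 highest are Larkspur, Arden.
Each winner pays its own bid: Larkspur $85, Arden $56.

Larkspur $85, Arden $56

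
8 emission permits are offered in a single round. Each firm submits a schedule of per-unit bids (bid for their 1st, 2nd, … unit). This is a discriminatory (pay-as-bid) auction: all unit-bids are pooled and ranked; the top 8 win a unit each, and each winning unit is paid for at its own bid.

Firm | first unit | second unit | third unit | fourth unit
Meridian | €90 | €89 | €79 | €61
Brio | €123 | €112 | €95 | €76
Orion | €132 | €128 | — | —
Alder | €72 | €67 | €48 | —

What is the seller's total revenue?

Pooled unit-bids ranked (top 8): 132 (Orion-1), 128 (Orion-2), 123 (Brio-1), 112 (Brio-2), 95 (Brio-3), 90 (Meridian-1), 89 (Meridian-2), 79 (Meridian-3)
Next rejected bid: €76 (not a price — pay-as-bid).
Each winning unit pays its own bid.
Revenue = 132 + 128 + 123 + 112 + 95 + 90 + 89 + 79 = €848.

Total revenue: €848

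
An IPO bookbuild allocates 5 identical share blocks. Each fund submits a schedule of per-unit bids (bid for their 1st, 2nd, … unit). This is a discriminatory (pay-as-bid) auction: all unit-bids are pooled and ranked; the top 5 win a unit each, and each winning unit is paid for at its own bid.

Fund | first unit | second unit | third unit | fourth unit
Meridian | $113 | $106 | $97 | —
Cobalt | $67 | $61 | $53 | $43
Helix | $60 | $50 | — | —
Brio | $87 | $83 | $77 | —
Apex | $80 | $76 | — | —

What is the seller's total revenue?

Total revenue: $486

Pooled unit-bids ranked (top 5): 113 (Meridian-1), 106 (Meridian-2), 97 (Meridian-3), 87 (Brio-1), 83 (Brio-2)
Next rejected bid: $80 (not a price — pay-as-bid).
Each winning unit pays its own bid.
Revenue = 113 + 106 + 97 + 87 + 83 = $486.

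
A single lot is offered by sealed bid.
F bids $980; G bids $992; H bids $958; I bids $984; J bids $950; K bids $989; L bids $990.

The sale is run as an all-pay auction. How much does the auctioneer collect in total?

Total revenue: $6,843

Sorting bids: 992 (G) > 990 (L) > 989 (K) > 984 (I) > 980 (F) > 958 (H) > …
G wins with the top bid; all bids are sunk regardless.
Every bidder forfeits their bid regardless of winning.
Revenue = 980 + 992 + 958 + 984 + 950 + 989 + 990 = $6,843.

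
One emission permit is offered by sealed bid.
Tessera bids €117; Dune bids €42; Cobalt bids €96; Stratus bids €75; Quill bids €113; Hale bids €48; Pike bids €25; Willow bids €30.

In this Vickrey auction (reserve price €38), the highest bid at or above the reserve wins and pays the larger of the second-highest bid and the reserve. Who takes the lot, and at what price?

Bids in order: 117 (Tessera) > 113 (Quill) > 96 (Cobalt) > 75 (Stratus) > 48 (Hale) > 42 (Dune) > …
Highest eligible bid: Tessera at €117.
Second-highest bid €113 exceeds the reserve €38 → payment €113.

Tessera pays €113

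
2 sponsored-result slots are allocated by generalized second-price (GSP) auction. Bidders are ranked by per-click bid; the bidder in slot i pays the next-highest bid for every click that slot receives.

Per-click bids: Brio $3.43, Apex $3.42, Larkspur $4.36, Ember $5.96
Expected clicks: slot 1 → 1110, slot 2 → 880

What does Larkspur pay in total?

Sorting advertisers: $5.96 (Ember) > $4.36 (Larkspur) > $3.43 (Brio) > …
Larkspur holds slot 2 → pays next bid $3.43 × 880 clicks = $3018.40.

Larkspur pays $3018.40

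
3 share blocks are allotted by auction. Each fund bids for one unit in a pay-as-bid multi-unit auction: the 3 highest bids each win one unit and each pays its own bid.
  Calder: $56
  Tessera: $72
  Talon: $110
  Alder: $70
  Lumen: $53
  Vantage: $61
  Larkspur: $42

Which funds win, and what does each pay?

Talon $110, Tessera $72, Alder $70

Sorting: 110 (Talon), 72 (Tessera), 70 (Alder), 61 (Vantage), 56 (Calder), …
The 3 highest are Talon, Tessera, Alder.
Each winner pays its own bid: Talon $110, Tessera $72, Alder $70.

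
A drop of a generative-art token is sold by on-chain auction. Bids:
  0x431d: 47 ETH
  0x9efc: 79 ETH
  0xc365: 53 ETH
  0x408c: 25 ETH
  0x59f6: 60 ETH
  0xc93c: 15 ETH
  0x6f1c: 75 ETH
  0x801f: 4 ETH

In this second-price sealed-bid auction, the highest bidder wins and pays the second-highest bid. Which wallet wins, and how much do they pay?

0x9efc pays 75 ETH

Rule: the highest bidder wins and pays the second-highest bid.
Bids in order: 79 (0x9efc) > 75 (0x6f1c) > 60 (0x59f6) > 53 (0xc365) > 47 (0x431d) > 25 (0x408c) > …
Second-price: 0x9efc pays 0x6f1c's bid of 75 ETH.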